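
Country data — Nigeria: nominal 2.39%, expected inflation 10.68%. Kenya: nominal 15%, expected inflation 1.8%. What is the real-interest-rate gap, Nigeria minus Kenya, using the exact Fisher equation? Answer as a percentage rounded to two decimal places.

Nigeria: (1 + 0.0239)/(1 + 0.1068) − 1 = -7.4901%
Kenya: (1 + 0.1500)/(1 + 0.0180) − 1 = 12.9666%
Differential = -7.4901% − 12.9666% = -20.4567% → -20.46%.

-20.46%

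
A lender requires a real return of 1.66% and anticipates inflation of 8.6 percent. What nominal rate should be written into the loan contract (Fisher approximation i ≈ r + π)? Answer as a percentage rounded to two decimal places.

10.26%

i ≈ r + π = 1.66% + 8.6% = 10.26%.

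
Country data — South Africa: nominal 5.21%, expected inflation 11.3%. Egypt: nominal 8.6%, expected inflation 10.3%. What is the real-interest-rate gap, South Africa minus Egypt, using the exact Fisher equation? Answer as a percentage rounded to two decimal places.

South Africa: (1 + 0.0521)/(1 + 0.1130) − 1 = -5.4717%
Egypt: (1 + 0.0860)/(1 + 0.1030) − 1 = -1.5413%
Differential = -5.4717% − (-1.5413%) = -3.9304% → -3.93%.

-3.93%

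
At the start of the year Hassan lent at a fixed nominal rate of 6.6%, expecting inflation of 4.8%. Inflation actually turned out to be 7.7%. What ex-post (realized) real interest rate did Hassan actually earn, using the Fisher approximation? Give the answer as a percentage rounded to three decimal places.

-1.100%

Ex-post: 6.6% − 7.7% = -1.100%
So the realized real rate is -1.100%.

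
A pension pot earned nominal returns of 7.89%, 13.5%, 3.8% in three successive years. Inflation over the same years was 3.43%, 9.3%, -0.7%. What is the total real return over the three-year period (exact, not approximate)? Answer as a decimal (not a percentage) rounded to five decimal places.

0.13229

Compound the nominal returns: 1.0789 × 1.1350 × 1.0380 = 1.271084.
Compound inflation: 1.0343 × 1.0930 × 0.9930 = 1.122576.
Deflate: 1.271084 / 1.122576 = 1.132292.
Total real return = 1.132292 − 1 → 0.13229.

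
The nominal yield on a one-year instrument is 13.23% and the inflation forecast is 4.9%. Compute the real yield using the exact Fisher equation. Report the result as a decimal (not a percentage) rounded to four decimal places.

0.0794

By the Fisher identity, 1 + r = (1 + i)/(1 + π).
1 + r = 1.13230 / 1.04900 = 1.079409
r = 1.079409 − 1 = 7.9409%, i.e. 0.0794.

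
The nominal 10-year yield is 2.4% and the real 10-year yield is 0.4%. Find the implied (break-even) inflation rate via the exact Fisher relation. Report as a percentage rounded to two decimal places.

(1 + π) = (1 + i)/(1 + r) = 1.02400 / 1.00400 = 1.019920
Break-even inflation = 1.019920 − 1 → 1.99%.

1.99%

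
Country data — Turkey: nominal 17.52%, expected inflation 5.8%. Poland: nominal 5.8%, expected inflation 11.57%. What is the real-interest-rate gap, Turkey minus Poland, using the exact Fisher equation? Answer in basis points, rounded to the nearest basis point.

Turkey: (1 + 0.1752)/(1 + 0.0580) − 1 = 11.0775%
Poland: (1 + 0.0580)/(1 + 0.1157) − 1 = -5.1716%
Differential = 11.0775% − (-5.1716%) = 16.2491% → 1625 basis points.

1625 basis points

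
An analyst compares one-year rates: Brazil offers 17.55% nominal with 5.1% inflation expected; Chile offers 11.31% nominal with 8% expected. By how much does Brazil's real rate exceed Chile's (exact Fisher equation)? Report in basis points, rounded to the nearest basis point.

Brazil: (1 + 0.1755)/(1 + 0.0510) − 1 = 11.8459%
Chile: (1 + 0.1131)/(1 + 0.0800) − 1 = 3.0648%
Differential = 11.8459% − 3.0648% = 8.7810% → 878 basis points.

878 basis points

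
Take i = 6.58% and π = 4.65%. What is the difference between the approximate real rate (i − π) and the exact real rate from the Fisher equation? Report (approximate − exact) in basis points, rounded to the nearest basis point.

9 basis points

Approximate: r ≈ 6.580% − 4.650% = 1.9300%
Exact: (1 + 0.0658)/(1 + 0.0465) − 1 = 1.8442%
Error = 1.9300% − 1.8442% = 0.0858% → 9 basis points.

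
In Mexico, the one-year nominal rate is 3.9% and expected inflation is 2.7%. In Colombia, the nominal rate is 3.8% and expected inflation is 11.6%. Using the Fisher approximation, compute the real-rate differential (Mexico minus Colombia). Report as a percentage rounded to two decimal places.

Mexico: 3.9% − 2.7% = 1.200%
Colombia: 3.8% − 11.6% = -7.800%
Differential = 9.000% → 9.00%.

9.00%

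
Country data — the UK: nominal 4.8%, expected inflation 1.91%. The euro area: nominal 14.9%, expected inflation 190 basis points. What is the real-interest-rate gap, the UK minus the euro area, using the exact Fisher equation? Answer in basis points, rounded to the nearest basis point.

-992 basis points

The UK: (1 + 0.0480)/(1 + 0.0191) − 1 = 2.8358%
The euro area: (1 + 0.1490)/(1 + 0.0190) − 1 = 12.7576%
Differential = 2.8358% − 12.7576% = -9.9218% → -992 basis points.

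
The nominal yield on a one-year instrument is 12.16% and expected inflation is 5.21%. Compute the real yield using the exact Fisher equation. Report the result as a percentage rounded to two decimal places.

By the Fisher relation, 1 + r = (1 + i)/(1 + π).
1 + r = 1.12160 / 1.05210 = 1.066058
r = 1.066058 − 1 = 6.6058%, i.e. 6.61%.

6.61%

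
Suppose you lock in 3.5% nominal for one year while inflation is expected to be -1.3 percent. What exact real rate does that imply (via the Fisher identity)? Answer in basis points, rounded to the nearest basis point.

By the Fisher identity, 1 + r = (1 + i)/(1 + π).
1 + r = 1.03500 / 0.98700 = 1.048632
r = 1.048632 − 1 = 4.8632%, i.e. 486 basis points.

486 basis points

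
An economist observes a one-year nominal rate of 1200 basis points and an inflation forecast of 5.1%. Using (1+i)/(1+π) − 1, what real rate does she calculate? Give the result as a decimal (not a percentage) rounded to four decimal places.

1 + r = 1.12000 / 1.05100 = 1.065652
r = 1.065652 − 1 = 6.5652%, i.e. 0.0657.

0.0657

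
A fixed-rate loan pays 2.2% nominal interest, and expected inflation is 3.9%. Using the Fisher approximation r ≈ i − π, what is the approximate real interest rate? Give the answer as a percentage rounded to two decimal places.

-1.70%

r ≈ i − π = 2.2% − 3.9% = -1.70%.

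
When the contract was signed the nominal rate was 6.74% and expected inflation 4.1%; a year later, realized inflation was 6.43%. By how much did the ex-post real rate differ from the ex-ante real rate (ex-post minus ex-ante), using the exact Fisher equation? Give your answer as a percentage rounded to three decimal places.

-2.245%

Ex-ante: (1 + 0.0674)/(1 + 0.0410) − 1 = 2.5360%
Ex-post: (1 + 0.0674)/(1 + 0.0643) − 1 = 0.2913%
Difference (ex-post − ex-ante) = -2.2448% → -2.245%.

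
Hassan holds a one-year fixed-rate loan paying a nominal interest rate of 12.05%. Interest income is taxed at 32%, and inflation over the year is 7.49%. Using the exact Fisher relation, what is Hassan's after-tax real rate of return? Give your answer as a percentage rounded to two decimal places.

After-tax nominal return = 12.05% × (1 − 0.32) = 8.1940%.
1 + r = 1.08194 / 1.07490 = 1.006549
After-tax real rate = 1.006549 − 1 → 0.65%.

0.65%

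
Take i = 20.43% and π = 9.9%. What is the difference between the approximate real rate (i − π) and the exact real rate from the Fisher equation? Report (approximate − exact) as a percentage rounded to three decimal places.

0.949%

Approximate: r ≈ 20.430% − 9.900% = 10.5300%
Exact: (1 + 0.2043)/(1 + 0.0990) − 1 = 9.5814%
Error = 10.5300% − 9.5814% = 0.9486% → 0.949%.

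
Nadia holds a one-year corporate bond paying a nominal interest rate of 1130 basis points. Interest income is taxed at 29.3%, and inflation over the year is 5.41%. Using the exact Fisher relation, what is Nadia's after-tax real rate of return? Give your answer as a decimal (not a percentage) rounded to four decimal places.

0.0245

After-tax nominal return = 11.3% × (1 − 0.293) = 7.9891%.
1 + r = 1.079891 / 1.05410 = 1.024467
After-tax real rate = 1.024467 − 1 → 0.0245.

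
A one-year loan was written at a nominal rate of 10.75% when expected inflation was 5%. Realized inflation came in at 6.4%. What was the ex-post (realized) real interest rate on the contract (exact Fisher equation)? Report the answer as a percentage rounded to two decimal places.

4.09%

Ex-post: (1 + 0.1075)/(1 + 0.0640) − 1 = 4.0883%
So the realized real rate is 4.09%.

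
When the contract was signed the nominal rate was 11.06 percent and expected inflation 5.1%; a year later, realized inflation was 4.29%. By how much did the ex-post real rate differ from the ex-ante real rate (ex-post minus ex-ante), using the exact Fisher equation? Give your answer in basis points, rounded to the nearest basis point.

82 basis points

Ex-ante: (1 + 0.1106)/(1 + 0.0510) − 1 = 5.6708%
Ex-post: (1 + 0.1106)/(1 + 0.0429) − 1 = 6.4915%
Difference (ex-post − ex-ante) = 0.8207% → 82 basis points.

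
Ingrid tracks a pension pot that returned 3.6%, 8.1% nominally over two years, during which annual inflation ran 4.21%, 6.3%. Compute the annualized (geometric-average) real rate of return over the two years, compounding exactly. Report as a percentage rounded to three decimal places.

Nominal growth factor = 1.0360 × 1.0810 = 1.119916000
Price-level growth factor = 1.0421 × 1.0630 = 1.107752300
Real growth factor = 1.119916000 / 1.107752300 = 1.010980523
Annualized real rate = 1.010980523^(1/2) − 1 = 0.54753% → 0.548%.

0.548%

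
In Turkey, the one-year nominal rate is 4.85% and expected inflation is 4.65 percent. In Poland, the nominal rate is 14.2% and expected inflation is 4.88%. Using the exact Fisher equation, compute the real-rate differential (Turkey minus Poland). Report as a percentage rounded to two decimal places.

-8.70%

Turkey: (1 + 0.0485)/(1 + 0.0465) − 1 = 0.1911%
Poland: (1 + 0.1420)/(1 + 0.0488) − 1 = 8.8863%
Differential = 0.1911% − 8.8863% = -8.6952% → -8.70%.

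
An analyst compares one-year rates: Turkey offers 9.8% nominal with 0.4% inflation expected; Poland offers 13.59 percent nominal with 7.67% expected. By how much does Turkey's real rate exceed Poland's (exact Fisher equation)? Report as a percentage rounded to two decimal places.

3.86%

Turkey: (1 + 0.0980)/(1 + 0.0040) − 1 = 9.3625%
Poland: (1 + 0.1359)/(1 + 0.0767) − 1 = 5.4983%
Differential = 9.3625% − 5.4983% = 3.8643% → 3.86%.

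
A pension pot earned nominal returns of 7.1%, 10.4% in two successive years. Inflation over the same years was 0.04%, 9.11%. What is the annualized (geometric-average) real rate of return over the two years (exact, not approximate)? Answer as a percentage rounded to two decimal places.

4.08%

Nominal growth factor = 1.0710 × 1.1040 = 1.18238400
Price-level growth factor = 1.0004 × 1.0911 = 1.09153644
Real growth factor = 1.18238400 / 1.09153644 = 1.08322907
Annualized real rate = 1.08322907^(1/2) − 1 = 4.0783% → 4.08%.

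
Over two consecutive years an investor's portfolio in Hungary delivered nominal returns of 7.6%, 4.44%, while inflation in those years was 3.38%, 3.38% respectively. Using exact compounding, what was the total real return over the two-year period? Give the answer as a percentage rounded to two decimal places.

Nominal growth factor = 1.0760 × 1.0444 = 1.123774
Price-level growth factor = 1.0338 × 1.0338 = 1.068742
Real growth factor = 1.123774 / 1.068742 = 1.051492
Total real return = 1.051492 − 1 → 5.15%.

5.15%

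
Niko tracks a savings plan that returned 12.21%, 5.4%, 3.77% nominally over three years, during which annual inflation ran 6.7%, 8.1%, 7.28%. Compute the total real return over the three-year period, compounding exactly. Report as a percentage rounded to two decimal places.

-0.82%

Nominal growth factor = 1.1221 × 1.0540 × 1.0377 = 1.227281
Price-level growth factor = 1.0670 × 1.0810 × 1.0728 = 1.237396
Real growth factor = 1.227281 / 1.237396 = 0.991825
Total real return = 0.991825 − 1 → -0.82%.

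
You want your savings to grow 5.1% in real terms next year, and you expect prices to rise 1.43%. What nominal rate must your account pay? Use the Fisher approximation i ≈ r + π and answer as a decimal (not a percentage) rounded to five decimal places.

0.06530

i ≈ r + π = 5.1% + 1.43% = 0.06530.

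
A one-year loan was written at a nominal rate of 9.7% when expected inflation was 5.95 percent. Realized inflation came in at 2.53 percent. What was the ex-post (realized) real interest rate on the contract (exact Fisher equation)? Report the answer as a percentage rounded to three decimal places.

6.993%

Ex-post: (1 + 0.0970)/(1 + 0.0253) − 1 = 6.9931%
So the realized real rate is 6.993%.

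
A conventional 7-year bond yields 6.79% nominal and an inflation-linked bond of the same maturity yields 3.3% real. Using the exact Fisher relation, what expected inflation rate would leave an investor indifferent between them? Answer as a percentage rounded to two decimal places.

3.38%

(1 + π) = (1 + i)/(1 + r) = 1.06790 / 1.03300 = 1.033785
Break-even inflation = 1.033785 − 1 → 3.38%.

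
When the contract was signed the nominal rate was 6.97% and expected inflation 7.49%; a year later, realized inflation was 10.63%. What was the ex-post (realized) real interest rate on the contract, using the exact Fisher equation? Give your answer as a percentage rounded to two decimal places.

-3.31%

Ex-post: (1 + 0.0697)/(1 + 0.1063) − 1 = -3.3083%
So the realized real rate is -3.31%.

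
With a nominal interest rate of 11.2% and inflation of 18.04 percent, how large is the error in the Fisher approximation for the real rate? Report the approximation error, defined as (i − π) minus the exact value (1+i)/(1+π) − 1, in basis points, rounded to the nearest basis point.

-105 basis points

Approximate: r ≈ 11.200% − 18.040% = -6.8400%
Exact: (1 + 0.1120)/(1 + 0.1804) − 1 = -5.7946%
Error = -6.8400% − (-5.7946%) = -1.0454% → -105 basis points.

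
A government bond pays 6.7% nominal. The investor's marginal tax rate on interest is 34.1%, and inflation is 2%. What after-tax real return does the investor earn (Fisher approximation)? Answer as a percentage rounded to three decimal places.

2.415%

After-tax nominal return = 6.7% × (1 − 0.341) = 4.4153%.
r ≈ 4.4153% − 2% → 2.415%.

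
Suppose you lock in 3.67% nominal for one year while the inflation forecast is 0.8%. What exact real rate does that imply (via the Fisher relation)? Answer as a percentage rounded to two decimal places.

By the Fisher relation, 1 + r = (1 + i)/(1 + π).
1 + r = 1.03670 / 1.00800 = 1.028472
r = 1.028472 − 1 = 2.8472%, i.e. 2.85%.

2.85%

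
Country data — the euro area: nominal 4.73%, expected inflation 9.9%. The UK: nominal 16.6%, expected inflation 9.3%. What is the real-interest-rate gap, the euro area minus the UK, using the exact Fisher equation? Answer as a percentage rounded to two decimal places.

-11.38%

The euro area: (1 + 0.0473)/(1 + 0.0990) − 1 = -4.7043%
The UK: (1 + 0.1660)/(1 + 0.0930) − 1 = 6.6789%
Differential = -4.7043% − 6.6789% = -11.3831% → -11.38%.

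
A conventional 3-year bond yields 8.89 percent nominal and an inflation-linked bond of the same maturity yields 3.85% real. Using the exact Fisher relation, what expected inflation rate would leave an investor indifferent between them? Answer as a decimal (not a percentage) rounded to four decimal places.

(1 + π) = (1 + i)/(1 + r) = 1.08890 / 1.03850 = 1.048532
Break-even inflation = 1.048532 − 1 → 0.0485.

0.0485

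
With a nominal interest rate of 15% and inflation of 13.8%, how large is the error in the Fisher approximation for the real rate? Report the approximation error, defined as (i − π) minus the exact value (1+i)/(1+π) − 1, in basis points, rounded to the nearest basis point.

Approximate: r ≈ 15.000% − 13.800% = 1.2000%
Exact: (1 + 0.1500)/(1 + 0.1380) − 1 = 1.0545%
Error = 1.2000% − 1.0545% = 0.1455% → 15 basis points.

15 basis points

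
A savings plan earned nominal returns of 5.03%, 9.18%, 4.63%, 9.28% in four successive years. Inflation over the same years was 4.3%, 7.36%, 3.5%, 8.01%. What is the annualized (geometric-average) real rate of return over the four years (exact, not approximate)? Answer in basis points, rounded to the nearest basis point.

117 basis points

Compound the nominal returns: 1.0503 × 1.0918 × 1.0463 × 1.0928 = 1.31115298.
Compound inflation: 1.0430 × 1.0736 × 1.0350 × 1.0801 = 1.25178899.
Deflate: 1.31115298 / 1.25178899 = 1.04742332.
Annualized real rate = 1.04742332^(1/4) − 1 = 1.1651% → 117 basis points.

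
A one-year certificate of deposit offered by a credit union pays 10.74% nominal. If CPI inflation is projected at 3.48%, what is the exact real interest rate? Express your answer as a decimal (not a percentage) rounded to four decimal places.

0.0702

By the Fisher equation, 1 + r = (1 + i)/(1 + π).
1 + r = 1.10740 / 1.03480 = 1.070158
r = 1.070158 − 1 = 7.0158%, i.e. 0.0702.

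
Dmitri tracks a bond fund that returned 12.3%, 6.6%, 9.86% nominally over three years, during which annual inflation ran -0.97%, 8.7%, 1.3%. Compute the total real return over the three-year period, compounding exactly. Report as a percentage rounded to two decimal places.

Nominal growth factor = 1.1230 × 1.0660 × 1.0986 = 1.315154
Price-level growth factor = 0.9903 × 1.0870 × 1.0130 = 1.090450
Real growth factor = 1.315154 / 1.090450 = 1.206065
Total real return = 1.206065 − 1 → 20.61%.

20.61%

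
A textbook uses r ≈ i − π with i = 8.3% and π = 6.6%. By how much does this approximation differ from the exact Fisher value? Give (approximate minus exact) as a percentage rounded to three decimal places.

0.105%

Approximate: r ≈ 8.300% − 6.600% = 1.7000%
Exact: (1 + 0.0830)/(1 + 0.0660) − 1 = 1.5947%
Error = 1.7000% − 1.5947% = 0.1053% → 0.105%.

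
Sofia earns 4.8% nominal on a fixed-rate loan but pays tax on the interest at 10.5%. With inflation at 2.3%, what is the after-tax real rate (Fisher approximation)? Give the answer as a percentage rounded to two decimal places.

After-tax nominal return = 4.8% × (1 − 0.105) = 4.2960%.
r ≈ 4.2960% − 2.3% → 2.00%.

2.00%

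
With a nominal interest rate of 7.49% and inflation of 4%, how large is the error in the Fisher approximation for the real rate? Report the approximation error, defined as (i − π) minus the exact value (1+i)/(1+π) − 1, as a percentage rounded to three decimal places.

Approximate: r ≈ 7.490% − 4.000% = 3.4900%
Exact: (1 + 0.0749)/(1 + 0.0400) − 1 = 3.3558%
Error = 3.4900% − 3.3558% = 0.1342% → 0.134%.

0.134%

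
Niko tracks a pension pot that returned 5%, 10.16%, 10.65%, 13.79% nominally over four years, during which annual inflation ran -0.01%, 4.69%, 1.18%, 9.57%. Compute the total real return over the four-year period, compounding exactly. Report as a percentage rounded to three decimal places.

Compound the nominal returns: 1.0500 × 1.1016 × 1.1065 × 1.1379 = 1.456360.
Compound inflation: 0.9999 × 1.0469 × 1.0118 × 1.0957 = 1.160508.
Deflate: 1.456360 / 1.160508 = 1.254933.
Total real return = 1.254933 − 1 → 25.493%.

25.493%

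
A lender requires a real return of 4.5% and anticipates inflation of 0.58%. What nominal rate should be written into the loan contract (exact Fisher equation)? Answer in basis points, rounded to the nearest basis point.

511 basis points

(1 + i) = (1 + r)(1 + π) = 1.04500 × 1.00580 = 1.051061
i = 1.051061 − 1, so the required nominal rate is 511 basis points.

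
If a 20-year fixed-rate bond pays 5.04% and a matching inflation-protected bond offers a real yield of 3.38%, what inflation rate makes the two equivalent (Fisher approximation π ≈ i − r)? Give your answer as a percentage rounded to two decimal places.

1.66%

π ≈ i − r = 5.04% − 3.38% → 1.66%.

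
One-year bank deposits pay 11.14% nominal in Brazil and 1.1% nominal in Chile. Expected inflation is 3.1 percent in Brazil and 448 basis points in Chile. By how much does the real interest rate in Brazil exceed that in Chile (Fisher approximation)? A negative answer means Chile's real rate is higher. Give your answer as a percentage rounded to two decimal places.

11.42%

Brazil: 11.14% − 3.1% = 8.040%
Chile: 1.1% − 4.48% = -3.380%
Differential = 11.420% → 11.42%.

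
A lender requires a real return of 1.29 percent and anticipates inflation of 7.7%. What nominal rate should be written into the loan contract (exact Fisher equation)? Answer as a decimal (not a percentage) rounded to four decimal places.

0.0909

(1 + i) = (1 + r)(1 + π) = 1.01290 × 1.07700 = 1.0908933
i = 1.0908933 − 1, so the required nominal rate is 0.0909.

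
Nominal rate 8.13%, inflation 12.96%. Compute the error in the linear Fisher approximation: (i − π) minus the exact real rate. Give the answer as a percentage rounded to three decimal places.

-0.554%

Approximate: r ≈ 8.130% − 12.960% = -4.8300%
Exact: (1 + 0.0813)/(1 + 0.1296) − 1 = -4.2758%
Error = -4.8300% − (-4.2758%) = -0.5542% → -0.554%.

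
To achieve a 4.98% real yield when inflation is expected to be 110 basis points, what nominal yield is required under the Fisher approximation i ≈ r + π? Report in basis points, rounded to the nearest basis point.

i ≈ r + π = 4.98% + 1.1% = 608 basis points.

608 basis points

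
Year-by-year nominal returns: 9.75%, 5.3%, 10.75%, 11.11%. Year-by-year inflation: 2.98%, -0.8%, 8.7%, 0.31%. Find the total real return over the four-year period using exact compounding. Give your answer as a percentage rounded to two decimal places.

Compound the nominal returns: 1.0975 × 1.0530 × 1.1075 × 1.1111 = 1.422099.
Compound inflation: 1.0298 × 0.9920 × 1.0870 × 1.0031 = 1.113880.
Deflate: 1.422099 / 1.113880 = 1.276708.
Total real return = 1.276708 − 1 → 27.67%.

27.67%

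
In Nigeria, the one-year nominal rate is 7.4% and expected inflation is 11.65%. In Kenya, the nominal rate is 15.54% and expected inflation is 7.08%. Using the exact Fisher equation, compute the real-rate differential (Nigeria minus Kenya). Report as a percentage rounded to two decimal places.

Nigeria: (1 + 0.0740)/(1 + 0.1165) − 1 = -3.8065%
Kenya: (1 + 0.1554)/(1 + 0.0708) − 1 = 7.9006%
Differential = -3.8065% − 7.9006% = -11.7072% → -11.71%.

-11.71%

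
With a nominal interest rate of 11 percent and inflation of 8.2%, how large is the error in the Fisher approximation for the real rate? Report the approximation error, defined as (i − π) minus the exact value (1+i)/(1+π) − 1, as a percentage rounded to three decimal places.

0.212%

Approximate: r ≈ 11.000% − 8.200% = 2.8000%
Exact: (1 + 0.1100)/(1 + 0.0820) − 1 = 2.5878%
Error = 2.8000% − 2.5878% = 0.2122% → 0.212%.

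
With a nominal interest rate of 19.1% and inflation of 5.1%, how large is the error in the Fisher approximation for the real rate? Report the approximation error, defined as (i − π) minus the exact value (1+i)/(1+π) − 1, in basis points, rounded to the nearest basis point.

Approximate: r ≈ 19.100% − 5.100% = 14.0000%
Exact: (1 + 0.1910)/(1 + 0.0510) − 1 = 13.3206%
Error = 14.0000% − 13.3206% = 0.6794% → 68 basis points.

68 basis points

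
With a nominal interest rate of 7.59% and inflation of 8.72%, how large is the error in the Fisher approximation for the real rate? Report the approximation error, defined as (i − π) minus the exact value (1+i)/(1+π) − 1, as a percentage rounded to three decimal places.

Approximate: r ≈ 7.590% − 8.720% = -1.1300%
Exact: (1 + 0.0759)/(1 + 0.0872) − 1 = -1.0394%
Error = -1.1300% − (-1.0394%) = -0.0906% → -0.091%.

-0.091%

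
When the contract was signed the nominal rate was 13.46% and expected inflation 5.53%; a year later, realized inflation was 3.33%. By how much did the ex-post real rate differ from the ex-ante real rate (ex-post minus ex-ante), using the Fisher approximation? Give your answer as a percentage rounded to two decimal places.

2.20%

Ex-ante: 13.46% − 5.53% = 7.930%
Ex-post: 13.46% − 3.33% = 10.130%
Difference (ex-post − ex-ante) = 2.2000% → 2.20%.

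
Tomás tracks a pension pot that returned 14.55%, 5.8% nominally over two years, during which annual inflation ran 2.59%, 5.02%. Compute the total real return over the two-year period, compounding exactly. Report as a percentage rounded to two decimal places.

12.49%

Compound the nominal returns: 1.1455 × 1.0580 = 1.211939.
Compound inflation: 1.0259 × 1.0502 = 1.077400.
Deflate: 1.211939 / 1.077400 = 1.124874.
Total real return = 1.124874 − 1 → 12.49%.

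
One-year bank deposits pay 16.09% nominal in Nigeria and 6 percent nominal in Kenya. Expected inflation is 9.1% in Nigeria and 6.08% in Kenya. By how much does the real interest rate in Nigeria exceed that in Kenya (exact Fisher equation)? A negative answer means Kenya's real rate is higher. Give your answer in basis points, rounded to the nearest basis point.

648 basis points

Nigeria: (1 + 0.1609)/(1 + 0.0910) − 1 = 6.4070%
Kenya: (1 + 0.0600)/(1 + 0.0608) − 1 = -0.0754%
Differential = 6.4070% − (-0.0754%) = 6.4824% → 648 basis points.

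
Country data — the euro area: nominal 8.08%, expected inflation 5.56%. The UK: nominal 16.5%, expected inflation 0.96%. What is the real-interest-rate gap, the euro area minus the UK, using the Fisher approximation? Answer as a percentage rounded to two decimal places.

The euro area: 8.08% − 5.56% = 2.520%
The UK: 16.5% − 0.96% = 15.540%
Differential = -13.020% → -13.02%.

-13.02%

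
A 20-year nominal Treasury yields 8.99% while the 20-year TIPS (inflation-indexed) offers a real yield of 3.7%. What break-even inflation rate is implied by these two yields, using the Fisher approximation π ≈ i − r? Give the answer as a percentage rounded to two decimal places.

π ≈ i − r = 8.99% − 3.7% → 5.29%.

5.29%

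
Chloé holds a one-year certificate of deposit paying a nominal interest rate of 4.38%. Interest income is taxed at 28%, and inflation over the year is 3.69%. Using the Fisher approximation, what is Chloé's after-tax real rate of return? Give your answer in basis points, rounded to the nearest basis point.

-54 basis points

After-tax nominal return = 4.38% × (1 − 0.28) = 3.1536%.
r ≈ 3.1536% − 3.69% → -54 basis points.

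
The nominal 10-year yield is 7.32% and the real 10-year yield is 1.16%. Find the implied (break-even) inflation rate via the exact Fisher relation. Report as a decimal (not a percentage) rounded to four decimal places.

0.0609

(1 + π) = (1 + i)/(1 + r) = 1.07320 / 1.01160 = 1.060894
Break-even inflation = 1.060894 − 1 → 0.0609.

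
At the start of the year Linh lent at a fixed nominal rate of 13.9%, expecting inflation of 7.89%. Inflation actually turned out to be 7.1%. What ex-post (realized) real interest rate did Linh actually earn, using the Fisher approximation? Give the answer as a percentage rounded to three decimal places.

Ex-post: 13.9% − 7.1% = 6.800%
So the realized real rate is 6.800%.

6.800%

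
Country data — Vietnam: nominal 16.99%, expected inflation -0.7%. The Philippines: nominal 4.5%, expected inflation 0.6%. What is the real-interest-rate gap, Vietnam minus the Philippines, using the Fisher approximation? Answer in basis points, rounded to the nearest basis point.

Vietnam: 16.99% − (-0.7%) = 17.690%
The Philippines: 4.5% − 0.6% = 3.900%
Differential = 13.790% → 1379 basis points.

1379 basis points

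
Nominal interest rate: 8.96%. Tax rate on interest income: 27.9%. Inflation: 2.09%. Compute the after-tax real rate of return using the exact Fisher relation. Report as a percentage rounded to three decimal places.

4.281%

After-tax nominal return = 8.96% × (1 − 0.279) = 6.46016%.
1 + r = 1.0646016 / 1.02090 = 1.042807
After-tax real rate = 1.042807 − 1 → 4.281%.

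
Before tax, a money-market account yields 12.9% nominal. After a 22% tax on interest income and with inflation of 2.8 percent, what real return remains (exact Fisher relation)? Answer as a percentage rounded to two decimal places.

After-tax nominal return = 12.9% × (1 − 0.22) = 10.0620%.
1 + r = 1.10062 / 1.02800 = 1.070642
After-tax real rate = 1.070642 − 1 → 7.06%.

7.06%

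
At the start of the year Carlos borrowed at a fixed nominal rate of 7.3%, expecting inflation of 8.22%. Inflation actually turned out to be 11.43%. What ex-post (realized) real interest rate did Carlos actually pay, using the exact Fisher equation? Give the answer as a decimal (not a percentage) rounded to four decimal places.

-0.0371

Ex-post: (1 + 0.0730)/(1 + 0.1143) − 1 = -3.7064%
So the realized real rate is -0.0371.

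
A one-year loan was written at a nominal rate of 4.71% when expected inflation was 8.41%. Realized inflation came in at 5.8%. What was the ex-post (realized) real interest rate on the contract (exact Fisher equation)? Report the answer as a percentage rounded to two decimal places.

-1.03%

Ex-post: (1 + 0.0471)/(1 + 0.0580) − 1 = -1.0302%
So the realized real rate is -1.03%.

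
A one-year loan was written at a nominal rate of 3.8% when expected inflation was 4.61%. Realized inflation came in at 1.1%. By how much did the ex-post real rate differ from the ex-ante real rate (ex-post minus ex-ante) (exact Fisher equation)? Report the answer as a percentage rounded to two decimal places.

3.44%

Ex-ante: (1 + 0.0380)/(1 + 0.0461) − 1 = -0.7743%
Ex-post: (1 + 0.0380)/(1 + 0.0110) − 1 = 2.6706%
Difference (ex-post − ex-ante) = 3.4449% → 3.44%.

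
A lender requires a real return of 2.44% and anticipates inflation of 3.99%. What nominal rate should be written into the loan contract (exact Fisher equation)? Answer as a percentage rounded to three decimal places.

6.527%

(1 + i) = (1 + r)(1 + π) = 1.02440 × 1.03990 = 1.06527356
i = 1.06527356 − 1, so the required nominal rate is 6.527%.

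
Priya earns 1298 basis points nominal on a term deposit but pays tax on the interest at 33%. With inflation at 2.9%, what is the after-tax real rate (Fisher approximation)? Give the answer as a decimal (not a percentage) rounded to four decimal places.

After-tax nominal return = 12.98% × (1 − 0.33) = 8.6966%.
r ≈ 8.6966% − 2.9% → 0.0580.

0.0580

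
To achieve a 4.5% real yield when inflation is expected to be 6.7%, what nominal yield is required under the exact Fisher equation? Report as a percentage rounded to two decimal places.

(1 + i) = (1 + r)(1 + π) = 1.04500 × 1.06700 = 1.115015
i = 1.115015 − 1, so the required nominal rate is 11.50%.

11.50%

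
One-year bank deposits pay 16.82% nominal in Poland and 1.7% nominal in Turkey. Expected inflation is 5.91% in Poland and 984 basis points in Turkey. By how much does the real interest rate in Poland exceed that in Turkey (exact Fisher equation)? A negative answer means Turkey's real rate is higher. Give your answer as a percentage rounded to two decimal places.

Poland: (1 + 0.1682)/(1 + 0.0591) − 1 = 10.3012%
Turkey: (1 + 0.0170)/(1 + 0.0984) − 1 = -7.4108%
Differential = 10.3012% − (-7.4108%) = 17.7120% → 17.71%.

17.71%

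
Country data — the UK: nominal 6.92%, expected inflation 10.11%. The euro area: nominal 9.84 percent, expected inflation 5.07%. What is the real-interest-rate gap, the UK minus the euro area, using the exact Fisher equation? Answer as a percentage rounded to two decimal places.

The UK: (1 + 0.0692)/(1 + 0.1011) − 1 = -2.8971%
The euro area: (1 + 0.0984)/(1 + 0.0507) − 1 = 4.5398%
Differential = -2.8971% − 4.5398% = -7.4369% → -7.44%.

-7.44%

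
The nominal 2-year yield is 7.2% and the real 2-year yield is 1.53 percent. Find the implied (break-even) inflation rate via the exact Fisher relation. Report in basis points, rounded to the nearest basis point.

558 basis points

(1 + π) = (1 + i)/(1 + r) = 1.07200 / 1.01530 = 1.055846
Break-even inflation = 1.055846 − 1 → 558 basis points.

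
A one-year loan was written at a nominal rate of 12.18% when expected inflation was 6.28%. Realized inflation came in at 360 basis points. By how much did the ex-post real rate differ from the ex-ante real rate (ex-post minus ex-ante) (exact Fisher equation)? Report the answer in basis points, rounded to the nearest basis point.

273 basis points

Ex-ante: (1 + 0.1218)/(1 + 0.0628) − 1 = 5.5514%
Ex-post: (1 + 0.1218)/(1 + 0.0360) − 1 = 8.2819%
Difference (ex-post − ex-ante) = 2.7305% → 273 basis points.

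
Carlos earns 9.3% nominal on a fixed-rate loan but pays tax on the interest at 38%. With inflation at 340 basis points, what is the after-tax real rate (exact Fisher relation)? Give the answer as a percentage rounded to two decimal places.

2.29%

After-tax nominal return = 9.3% × (1 − 0.38) = 5.7660%.
1 + r = 1.05766 / 1.03400 = 1.022882
After-tax real rate = 1.022882 − 1 → 2.29%.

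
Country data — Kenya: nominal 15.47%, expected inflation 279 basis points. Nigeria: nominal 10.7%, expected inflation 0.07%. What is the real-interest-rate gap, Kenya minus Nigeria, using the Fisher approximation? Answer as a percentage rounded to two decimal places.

Kenya: 15.47% − 2.79% = 12.680%
Nigeria: 10.7% − 0.07% = 10.630%
Differential = 2.050% → 2.05%.

2.05%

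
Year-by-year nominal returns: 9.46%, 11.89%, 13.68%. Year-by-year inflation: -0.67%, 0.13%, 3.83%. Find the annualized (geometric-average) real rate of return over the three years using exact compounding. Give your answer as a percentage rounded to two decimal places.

10.47%

Nominal growth factor = 1.0946 × 1.1189 × 1.1368 = 1.39229346
Price-level growth factor = 0.9933 × 1.0013 × 1.0383 = 1.03268414
Real growth factor = 1.39229346 / 1.03268414 = 1.34822780
Annualized real rate = 1.34822780^(1/3) − 1 = 10.4726% → 10.47%.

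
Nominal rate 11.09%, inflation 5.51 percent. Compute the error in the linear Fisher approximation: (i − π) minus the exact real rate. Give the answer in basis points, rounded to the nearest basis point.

Approximate: r ≈ 11.090% − 5.510% = 5.5800%
Exact: (1 + 0.1109)/(1 + 0.0551) − 1 = 5.2886%
Error = 5.5800% − 5.2886% = 0.2914% → 29 basis points.

29 basis points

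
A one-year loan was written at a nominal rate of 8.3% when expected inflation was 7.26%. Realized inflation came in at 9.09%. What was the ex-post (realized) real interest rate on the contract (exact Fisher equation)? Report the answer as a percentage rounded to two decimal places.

Ex-post: (1 + 0.0830)/(1 + 0.0909) − 1 = -0.7242%
So the realized real rate is -0.72%.

-0.72%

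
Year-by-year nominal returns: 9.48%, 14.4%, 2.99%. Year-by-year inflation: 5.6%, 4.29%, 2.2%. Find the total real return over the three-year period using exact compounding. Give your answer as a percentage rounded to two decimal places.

Compound the nominal returns: 1.0948 × 1.1440 × 1.0299 = 1.289899.
Compound inflation: 1.0560 × 1.0429 × 1.0220 = 1.125531.
Deflate: 1.289899 / 1.125531 = 1.146036.
Total real return = 1.146036 − 1 → 14.60%.

14.60%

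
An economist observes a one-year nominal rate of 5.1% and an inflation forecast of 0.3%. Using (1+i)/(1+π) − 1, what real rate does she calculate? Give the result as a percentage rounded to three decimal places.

4.786%

1 + r = 1.05100 / 1.00300 = 1.047856
r = 1.047856 − 1 = 4.7856%, i.e. 4.786%.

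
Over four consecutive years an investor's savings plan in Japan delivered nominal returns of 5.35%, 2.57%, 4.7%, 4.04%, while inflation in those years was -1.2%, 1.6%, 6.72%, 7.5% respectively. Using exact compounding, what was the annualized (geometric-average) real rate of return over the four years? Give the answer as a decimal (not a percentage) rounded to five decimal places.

0.00548

Nominal growth factor = 1.0535 × 1.0257 × 1.0470 × 1.0404 = 1.17706900
Price-level growth factor = 0.9880 × 1.0160 × 1.0672 × 1.0750 = 1.15160869
Real growth factor = 1.17706900 / 1.15160869 = 1.02210847
Annualized real rate = 1.02210847^(1/4) − 1 = 0.5482% → 0.00548.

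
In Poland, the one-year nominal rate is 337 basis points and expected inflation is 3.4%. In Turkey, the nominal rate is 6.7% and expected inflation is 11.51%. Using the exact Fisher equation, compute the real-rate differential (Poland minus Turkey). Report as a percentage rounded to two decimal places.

Poland: (1 + 0.0337)/(1 + 0.0340) − 1 = -0.0290%
Turkey: (1 + 0.0670)/(1 + 0.1151) − 1 = -4.3135%
Differential = -0.0290% − (-4.3135%) = 4.2845% → 4.28%.

4.28%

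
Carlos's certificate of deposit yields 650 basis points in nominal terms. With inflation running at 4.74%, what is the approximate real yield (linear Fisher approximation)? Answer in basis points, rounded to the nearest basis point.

r ≈ i − π = 6.5% − 4.74% = 176 basis points.

176 basis points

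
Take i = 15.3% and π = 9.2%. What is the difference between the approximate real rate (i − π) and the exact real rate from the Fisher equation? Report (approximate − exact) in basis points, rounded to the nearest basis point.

Approximate: r ≈ 15.300% − 9.200% = 6.1000%
Exact: (1 + 0.1530)/(1 + 0.0920) − 1 = 5.5861%
Error = 6.1000% − 5.5861% = 0.5139% → 51 basis points.

51 basis points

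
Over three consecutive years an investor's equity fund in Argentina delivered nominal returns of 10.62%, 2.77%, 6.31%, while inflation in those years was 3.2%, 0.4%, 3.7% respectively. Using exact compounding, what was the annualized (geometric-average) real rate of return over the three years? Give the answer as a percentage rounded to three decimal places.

3.999%

Nominal growth factor = 1.1062 × 1.0277 × 1.0631 = 1.20857645
Price-level growth factor = 1.0320 × 1.0040 × 1.0370 = 1.07446474
Real growth factor = 1.20857645 / 1.07446474 = 1.12481724
Annualized real rate = 1.12481724^(1/3) − 1 = 3.9986% → 3.999%.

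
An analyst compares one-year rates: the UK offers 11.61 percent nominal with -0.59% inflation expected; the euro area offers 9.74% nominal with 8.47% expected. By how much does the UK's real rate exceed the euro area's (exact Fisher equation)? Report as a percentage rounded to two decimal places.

The UK: (1 + 0.1161)/(1 − 0.0059) − 1 = 12.2724%
The euro area: (1 + 0.0974)/(1 + 0.0847) − 1 = 1.1708%
Differential = 12.2724% − 1.1708% = 11.1016% → 11.10%.

11.10%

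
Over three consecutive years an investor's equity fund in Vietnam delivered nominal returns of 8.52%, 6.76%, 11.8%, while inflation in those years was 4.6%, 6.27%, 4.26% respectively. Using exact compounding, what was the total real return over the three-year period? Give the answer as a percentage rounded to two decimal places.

11.76%

Nominal growth factor = 1.0852 × 1.0676 × 1.1180 = 1.295270
Price-level growth factor = 1.0460 × 1.0627 × 1.0426 = 1.158938
Real growth factor = 1.295270 / 1.158938 = 1.117635
Total real return = 1.117635 − 1 → 11.76%.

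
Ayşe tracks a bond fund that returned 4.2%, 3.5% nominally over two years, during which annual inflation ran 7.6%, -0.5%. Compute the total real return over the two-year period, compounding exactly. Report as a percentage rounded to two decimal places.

0.73%

Nominal growth factor = 1.0420 × 1.0350 = 1.078470
Price-level growth factor = 1.0760 × 0.9950 = 1.070620
Real growth factor = 1.078470 / 1.070620 = 1.007332
Total real return = 1.007332 − 1 → 0.73%.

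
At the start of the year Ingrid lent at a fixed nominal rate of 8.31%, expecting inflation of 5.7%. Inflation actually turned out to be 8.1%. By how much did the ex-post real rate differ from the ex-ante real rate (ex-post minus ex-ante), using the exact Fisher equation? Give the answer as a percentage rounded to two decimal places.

Ex-ante: (1 + 0.0831)/(1 + 0.0570) − 1 = 2.46925%
Ex-post: (1 + 0.0831)/(1 + 0.0810) − 1 = 0.19426%
Difference (ex-post − ex-ante) = -2.27499% → -2.27%.

-2.27%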